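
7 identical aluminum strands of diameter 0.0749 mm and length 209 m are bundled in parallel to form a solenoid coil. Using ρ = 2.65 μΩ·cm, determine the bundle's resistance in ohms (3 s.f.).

ρ = 2.65 μΩ·cm = 2.65×10^-8 Ω·m
A_strand = π(3.7450e-05 m)² = 4.406e-09 m²
R_strand = ρL/A = (2.65×10^-8)(209)/(4.406e-09) = 1257 Ω
R_total = R_strand/N = 1257/7 = 180 Ω

180 Ω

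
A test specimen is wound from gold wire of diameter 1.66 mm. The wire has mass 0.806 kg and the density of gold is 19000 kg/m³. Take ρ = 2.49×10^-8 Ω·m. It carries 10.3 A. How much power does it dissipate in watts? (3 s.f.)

23.9 W

A = π(d/2)² = π(8.3000e-04 m)² = 2.1642e-06 m²
L = m/(density·A) = 0.806/(19000×2.1642e-06) = 19.6 m
R = ρL/A = (2.49×10^-8)(19.6)/(2.1642e-06) = 0.2255 Ω
P = I²R = (10.3)² × 0.2255 = 23.9 W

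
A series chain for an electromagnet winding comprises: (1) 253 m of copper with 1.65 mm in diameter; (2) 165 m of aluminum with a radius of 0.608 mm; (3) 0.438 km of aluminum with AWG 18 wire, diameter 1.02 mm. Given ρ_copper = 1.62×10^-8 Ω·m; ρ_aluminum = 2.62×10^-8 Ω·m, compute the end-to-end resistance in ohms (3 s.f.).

Seg 1: A = π(d/2)² = π(8.2500e-04 m)² = 2.138e-06 m²
R_1 = (1.62×10^-8)(253)/(2.138e-06) = 1.917 Ω
Seg 2: A = πr² = π(6.0800e-04 m)² = 1.161e-06 m²
R_2 = (2.62×10^-8)(165)/(1.161e-06) = 3.722 Ω
Seg 3: A = π(1.02/2 mm)² = π(5.1000e-04 m)² = 8.171e-07 m²
R_3 = (2.62×10^-8)(438)/(8.171e-07) = 14.04 Ω
R_total = R_1 + R_2 + R_3 = 19.7 Ω

19.7 Ω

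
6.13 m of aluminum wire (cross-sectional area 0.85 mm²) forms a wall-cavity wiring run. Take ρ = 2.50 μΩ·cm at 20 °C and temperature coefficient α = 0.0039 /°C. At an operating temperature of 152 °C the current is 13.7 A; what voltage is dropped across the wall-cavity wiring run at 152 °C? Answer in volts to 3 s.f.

ρ = 2.50 μΩ·cm = 2.50×10^-8 Ω·m
A = 0.85 mm² = 8.500e-07 m²
R₍20₎ = ρL/A = (2.50×10^-8)(6.13)/(8.500e-07) = 0.1803 Ω
R₍152₎ = R₍20₎(1 + αΔT) = 0.1803 × (1 + 0.0039×132) = 0.2731 Ω
V = IR = 13.7 × 0.2731 = 3.74 V

3.74 V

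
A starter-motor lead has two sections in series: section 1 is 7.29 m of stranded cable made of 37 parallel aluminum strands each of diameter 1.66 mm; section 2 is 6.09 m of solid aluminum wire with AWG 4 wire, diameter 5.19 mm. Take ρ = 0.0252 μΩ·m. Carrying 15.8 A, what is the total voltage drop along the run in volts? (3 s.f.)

0.151 V

ρ = 0.0252 μΩ·m = 2.52×10^-8 Ω·m
Section 1: A_strand = π(8.3000e-04)² = 2.164e-06 m²; R₁ = ρL/(N·A_s) = (2.52×10^-8)(7.29)/(37×2.164e-06) = 0.002294 Ω
Section 2: A = π(5.19/2 mm)² = π(2.5950e-03 m)² = 2.116e-05 m²
R₂ = (2.52×10^-8)(6.09)/(2.116e-05) = 0.007254 Ω
R = R₁ + R₂ = 0.009548 Ω
V = IR = 15.8 × 0.009548 = 0.151 V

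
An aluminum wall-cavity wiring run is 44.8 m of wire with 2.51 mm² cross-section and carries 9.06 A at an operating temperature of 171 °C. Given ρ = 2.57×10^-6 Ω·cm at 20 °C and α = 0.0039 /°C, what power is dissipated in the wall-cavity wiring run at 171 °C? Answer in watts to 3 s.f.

59.8 W

ρ = 2.57×10^-6 Ω·cm = 2.57×10^-8 Ω·m
A = 2.51 mm² = 2.510e-06 m²
R₍20₎ = ρL/A = (2.57×10^-8)(44.8)/(2.510e-06) = 0.4587 Ω
R₍171₎ = R₍20₎(1 + αΔT) = 0.4587 × (1 + 0.0039×151) = 0.7288 Ω
P = I²R = (9.06)² × 0.7288 = 59.8 W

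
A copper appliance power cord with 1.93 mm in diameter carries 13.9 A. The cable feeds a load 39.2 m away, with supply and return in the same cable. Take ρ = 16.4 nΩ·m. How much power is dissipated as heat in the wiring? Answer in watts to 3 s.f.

ρ = 16.4 nΩ·m = 1.64×10^-8 Ω·m
A = π(d/2)² = π(9.6500e-04 m)² = 2.926e-06 m²
Total conductor length (both ways) L = 2 × 39.2 = 78.4 m
R = ρL/A = (1.64×10^-8)(78.4)/(2.926e-06) = 0.4395 Ω
P = I²R = (13.9)² × 0.4395 = 84.9 W

84.9 W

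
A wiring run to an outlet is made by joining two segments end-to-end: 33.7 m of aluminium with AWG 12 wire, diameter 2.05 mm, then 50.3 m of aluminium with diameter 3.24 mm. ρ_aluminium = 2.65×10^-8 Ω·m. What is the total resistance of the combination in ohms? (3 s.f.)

0.432 Ω

Segment 1: A = π(2.05/2 mm)² = π(1.0250e-03 m)² = 3.301e-06 m²
R₁ = ρL/A = (2.65×10^-8)(33.7)/(3.301e-06) = 0.2706 Ω
Segment 2: A = π(d/2)² = π(1.6200e-03 m)² = 8.245e-06 m²
R₂ = (2.65×10^-8)(50.3)/(8.245e-06) = 0.1617 Ω
R = R₁ + R₂ = 0.432 Ω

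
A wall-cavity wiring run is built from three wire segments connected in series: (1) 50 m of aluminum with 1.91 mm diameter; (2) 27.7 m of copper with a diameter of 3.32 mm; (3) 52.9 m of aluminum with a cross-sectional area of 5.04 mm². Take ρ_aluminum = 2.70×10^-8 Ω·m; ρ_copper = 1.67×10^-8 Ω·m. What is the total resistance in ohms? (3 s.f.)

0.808 Ω

Seg 1: A = π(d/2)² = π(9.5500e-04 m)² = 2.865e-06 m²
R_1 = (2.70×10^-8)(50)/(2.865e-06) = 0.4712 Ω
Seg 2: A = π(d/2)² = π(1.6600e-03 m)² = 8.657e-06 m²
R_2 = (1.67×10^-8)(27.7)/(8.657e-06) = 0.05344 Ω
Seg 3: A = 5.04 mm² = 5.040e-06 m²
R_3 = (2.70×10^-8)(52.9)/(5.040e-06) = 0.2834 Ω
R_total = R_1 + R_2 + R_3 = 0.808 Ω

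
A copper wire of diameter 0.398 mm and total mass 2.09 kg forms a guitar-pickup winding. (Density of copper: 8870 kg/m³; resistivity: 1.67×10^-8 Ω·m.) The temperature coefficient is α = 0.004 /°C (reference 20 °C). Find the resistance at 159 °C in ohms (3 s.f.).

A = π(d/2)² = π(1.9900e-04 m)² = 1.2441e-07 m²
L = m/(density·A) = 2.09/(8870×1.2441e-07) = 1894 m
R = ρL/A = (1.67×10^-8)(1894)/(1.2441e-07) = 254.2 Ω
R(159 °C) = 254.2 × (1 + 0.004×139) = 396 Ω

396 Ω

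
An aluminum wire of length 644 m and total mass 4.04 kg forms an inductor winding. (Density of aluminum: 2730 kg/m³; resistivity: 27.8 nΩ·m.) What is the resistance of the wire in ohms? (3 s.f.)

7.79 Ω

ρ = 27.8 nΩ·m = 2.78×10^-8 Ω·m
A = m/(density·L) = 4.04/(2730×644) = 2.2979e-06 m²
R = ρL/A = (2.78×10^-8)(644)/(2.2979e-06) = 7.79 Ω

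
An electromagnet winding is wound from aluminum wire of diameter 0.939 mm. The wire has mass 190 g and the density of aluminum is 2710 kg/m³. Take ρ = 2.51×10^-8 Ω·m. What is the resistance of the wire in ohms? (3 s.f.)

3.67 Ω

A = π(d/2)² = π(4.6950e-04 m)² = 6.9250e-07 m²
L = m/(density·A) = 0.19/(2710×6.9250e-07) = 101.2 m
R = ρL/A = (2.51×10^-8)(101.2)/(6.9250e-07) = 3.67 Ω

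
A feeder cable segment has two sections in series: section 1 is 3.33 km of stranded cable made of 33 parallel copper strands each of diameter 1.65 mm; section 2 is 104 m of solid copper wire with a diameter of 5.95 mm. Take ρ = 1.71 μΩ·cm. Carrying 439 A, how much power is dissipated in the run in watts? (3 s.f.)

1.68×10^5 W

ρ = 1.71 μΩ·cm = 1.71×10^-8 Ω·m
Section 1: A_strand = π(8.2500e-04)² = 2.138e-06 m²; R₁ = ρL/(N·A_s) = (1.71×10^-8)(3330)/(33×2.138e-06) = 0.807 Ω
Section 2: A = π(d/2)² = π(2.9750e-03 m)² = 2.781e-05 m²
R₂ = (1.71×10^-8)(104)/(2.781e-05) = 0.06396 Ω
R = R₁ + R₂ = 0.871 Ω
P = I²R = (439)² × 0.871 = 1.68×10^5 W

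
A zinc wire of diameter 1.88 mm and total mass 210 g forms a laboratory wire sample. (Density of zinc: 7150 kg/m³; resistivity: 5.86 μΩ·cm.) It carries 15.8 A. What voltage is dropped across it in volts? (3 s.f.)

ρ = 5.86 μΩ·cm = 5.86×10^-8 Ω·m
A = π(d/2)² = π(9.4000e-04 m)² = 2.7759e-06 m²
L = m/(density·A) = 0.21/(7150×2.7759e-06) = 10.58 m
R = ρL/A = (5.86×10^-8)(10.58)/(2.7759e-06) = 0.2234 Ω
V = IR = 15.8 × 0.2234 = 3.53 V

3.53 V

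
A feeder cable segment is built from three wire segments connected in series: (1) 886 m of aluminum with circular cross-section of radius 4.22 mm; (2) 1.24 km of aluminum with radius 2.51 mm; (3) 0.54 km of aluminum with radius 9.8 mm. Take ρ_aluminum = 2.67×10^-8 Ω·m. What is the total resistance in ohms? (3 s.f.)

Seg 1: A = πr² = π(4.2200e-03 m)² = 5.595e-05 m²
R_1 = (2.67×10^-8)(886)/(5.595e-05) = 0.4228 Ω
Seg 2: A = πr² = π(2.5100e-03 m)² = 1.979e-05 m²
R_2 = (2.67×10^-8)(1240)/(1.979e-05) = 1.673 Ω
Seg 3: A = πr² = π(9.8000e-03 m)² = 3.017e-04 m²
R_3 = (2.67×10^-8)(540)/(3.017e-04) = 0.04779 Ω
R_total = R_1 + R_2 + R_3 = 2.14 Ω

2.14 Ω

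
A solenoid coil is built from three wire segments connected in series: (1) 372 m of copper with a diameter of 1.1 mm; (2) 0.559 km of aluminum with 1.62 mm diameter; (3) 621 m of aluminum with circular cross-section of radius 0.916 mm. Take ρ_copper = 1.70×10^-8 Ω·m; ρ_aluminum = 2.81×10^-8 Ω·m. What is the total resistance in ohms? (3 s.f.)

20.9 Ω

Seg 1: A = π(d/2)² = π(5.5000e-04 m)² = 9.503e-07 m²
R_1 = (1.70×10^-8)(372)/(9.503e-07) = 6.655 Ω
Seg 2: A = π(d/2)² = π(8.1000e-04 m)² = 2.061e-06 m²
R_2 = (2.81×10^-8)(559)/(2.061e-06) = 7.621 Ω
Seg 3: A = πr² = π(9.1600e-04 m)² = 2.636e-06 m²
R_3 = (2.81×10^-8)(621)/(2.636e-06) = 6.62 Ω
R_total = R_1 + R_2 + R_3 = 20.9 Ω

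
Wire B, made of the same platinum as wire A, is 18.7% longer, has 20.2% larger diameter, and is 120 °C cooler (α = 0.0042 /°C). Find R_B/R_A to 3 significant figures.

0.407

R ∝ ρL/d² with ρ ∝ (1+αΔT), so R_B/R_A = (1 + 18.7/100) × (1 + 20.2/100)⁻² × (1 − 0.0042×120)
= 1.187 × 0.6921 × 0.496 = 0.407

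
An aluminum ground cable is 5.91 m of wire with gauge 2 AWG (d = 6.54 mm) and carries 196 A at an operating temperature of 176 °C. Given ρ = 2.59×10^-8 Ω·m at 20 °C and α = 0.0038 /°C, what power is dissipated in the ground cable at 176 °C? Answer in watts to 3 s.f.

279 W

A = π(6.54/2 mm)² = π(3.2700e-03 m)² = 3.359e-05 m²
R₍20₎ = ρL/A = (2.59×10^-8)(5.91)/(3.359e-05) = 0.004557 Ω
R₍176₎ = R₍20₎(1 + αΔT) = 0.004557 × (1 + 0.0038×156) = 0.007258 Ω
P = I²R = (196)² × 0.007258 = 279 W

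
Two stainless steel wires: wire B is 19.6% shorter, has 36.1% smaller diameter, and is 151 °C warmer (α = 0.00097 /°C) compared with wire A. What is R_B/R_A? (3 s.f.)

2.26

R ∝ ρL/d² with ρ ∝ (1+αΔT), so R_B/R_A = (1 − 19.6/100) × (1 − 36.1/100)⁻² × (1 + 0.00097×151)
= 0.804 × 2.449 × 1.147 = 2.26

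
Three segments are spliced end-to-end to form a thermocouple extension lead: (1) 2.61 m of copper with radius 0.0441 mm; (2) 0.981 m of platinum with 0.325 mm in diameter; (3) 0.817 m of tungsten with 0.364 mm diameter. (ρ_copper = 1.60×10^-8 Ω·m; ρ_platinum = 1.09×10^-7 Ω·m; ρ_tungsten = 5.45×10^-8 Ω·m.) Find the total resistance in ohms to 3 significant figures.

8.55 Ω

Seg 1: A = πr² = π(4.4100e-05 m)² = 6.110e-09 m²
R_1 = (1.60×10^-8)(2.61)/(6.110e-09) = 6.835 Ω
Seg 2: A = π(d/2)² = π(1.6250e-04 m)² = 8.296e-08 m²
R_2 = (1.09×10^-7)(0.981)/(8.296e-08) = 1.289 Ω
Seg 3: A = π(d/2)² = π(1.8200e-04 m)² = 1.041e-07 m²
R_3 = (5.45×10^-8)(0.817)/(1.041e-07) = 0.4279 Ω
R_total = R_1 + R_2 + R_3 = 8.55 Ω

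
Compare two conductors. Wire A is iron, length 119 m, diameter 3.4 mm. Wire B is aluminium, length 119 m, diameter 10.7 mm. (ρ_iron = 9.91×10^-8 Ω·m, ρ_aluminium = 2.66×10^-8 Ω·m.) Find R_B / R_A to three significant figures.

R ∝ ρL/d², so R_B/R_A = (ρ_B/ρ_A) × (d_A/d_B)²
= (2.66×10^-8/9.91×10^-8) × (3.4/10.7)² = 0.0271

0.0271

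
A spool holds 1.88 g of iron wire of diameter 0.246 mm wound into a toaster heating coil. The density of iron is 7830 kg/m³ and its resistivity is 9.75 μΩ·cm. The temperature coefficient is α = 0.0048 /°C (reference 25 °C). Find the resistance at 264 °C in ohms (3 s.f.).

22.3 Ω

ρ = 9.75 μΩ·cm = 9.75×10^-8 Ω·m
A = π(d/2)² = π(1.2300e-04 m)² = 4.7529e-08 m²
L = m/(density·A) = 0.00188/(7830×4.7529e-08) = 5.052 m
R = ρL/A = (9.75×10^-8)(5.052)/(4.7529e-08) = 10.36 Ω
R(264 °C) = 10.36 × (1 + 0.0048×239) = 22.3 Ω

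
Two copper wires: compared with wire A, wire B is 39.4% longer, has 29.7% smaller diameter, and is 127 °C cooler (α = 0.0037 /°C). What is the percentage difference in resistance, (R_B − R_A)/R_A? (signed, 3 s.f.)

R ∝ ρL/d² with ρ ∝ (1+αΔT), so R_B/R_A = (1 + 39.4/100) × (1 − 29.7/100)⁻² × (1 − 0.0037×127)
= 1.394 × 2.023 × 0.5301 = 1.495
(R_B − R_A)/R_A = 1.495 − 1 = 49.5%

49.5%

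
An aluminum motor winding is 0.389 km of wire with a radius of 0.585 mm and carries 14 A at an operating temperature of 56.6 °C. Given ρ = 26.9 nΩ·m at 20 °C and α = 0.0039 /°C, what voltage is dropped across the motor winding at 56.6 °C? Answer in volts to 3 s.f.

ρ = 26.9 nΩ·m = 2.69×10^-8 Ω·m
A = πr² = π(5.8500e-04 m)² = 1.075e-06 m²
R₍20₎ = ρL/A = (2.69×10^-8)(389)/(1.075e-06) = 9.733 Ω
R₍56.6₎ = R₍20₎(1 + αΔT) = 9.733 × (1 + 0.0039×36.6) = 11.12 Ω
V = IR = 14 × 11.12 = 156 V

156 V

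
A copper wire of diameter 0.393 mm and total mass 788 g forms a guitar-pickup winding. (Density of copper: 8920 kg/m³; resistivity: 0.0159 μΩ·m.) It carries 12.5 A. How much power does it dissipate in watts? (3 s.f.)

14900 W

ρ = 0.0159 μΩ·m = 1.59×10^-8 Ω·m
A = π(d/2)² = π(1.9650e-04 m)² = 1.2130e-07 m²
L = m/(density·A) = 0.788/(8920×1.2130e-07) = 728.3 m
R = ρL/A = (1.59×10^-8)(728.3)/(1.2130e-07) = 95.46 Ω
P = I²R = (12.5)² × 95.46 = 14900 W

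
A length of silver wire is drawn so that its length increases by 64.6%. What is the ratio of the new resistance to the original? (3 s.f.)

2.71

k = 1 + 64.6/100 = 1.646; volume constant ⇒ A' = A/k, so R' = k²R.
Factor = 2.71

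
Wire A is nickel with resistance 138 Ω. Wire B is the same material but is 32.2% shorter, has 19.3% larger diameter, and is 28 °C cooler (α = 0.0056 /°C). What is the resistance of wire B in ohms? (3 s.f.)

R ∝ ρL/d² with ρ ∝ (1+αΔT), so R_B/R_A = (1 − 32.2/100) × (1 + 19.3/100)⁻² × (1 − 0.0056×28)
= 0.678 × 0.7026 × 0.8432 = 0.4017
R_B = 0.4017 × 138 = 55.4 Ω

55.4 Ω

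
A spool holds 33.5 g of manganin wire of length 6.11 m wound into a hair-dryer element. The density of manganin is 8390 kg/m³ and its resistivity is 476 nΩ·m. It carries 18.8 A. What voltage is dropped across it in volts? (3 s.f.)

ρ = 476 nΩ·m = 4.76×10^-7 Ω·m
A = m/(density·L) = 0.0335/(8390×6.11) = 6.5349e-07 m²
R = ρL/A = (4.76×10^-7)(6.11)/(6.5349e-07) = 4.45 Ω
V = IR = 18.8 × 4.45 = 83.7 V

83.7 V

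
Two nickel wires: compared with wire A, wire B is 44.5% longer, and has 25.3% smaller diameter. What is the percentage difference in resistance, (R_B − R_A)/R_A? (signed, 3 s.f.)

R ∝ L/d², so R_B/R_A = (1 + 44.5/100) × (1 − 25.3/100)⁻²
= 1.445 × 1.792 = 2.59
(R_B − R_A)/R_A = 2.59 − 1 = 159%

159%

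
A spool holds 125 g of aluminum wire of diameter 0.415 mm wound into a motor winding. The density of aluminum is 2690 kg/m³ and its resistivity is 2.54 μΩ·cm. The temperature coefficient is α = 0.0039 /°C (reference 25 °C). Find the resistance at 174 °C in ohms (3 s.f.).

102 Ω

ρ = 2.54 μΩ·cm = 2.54×10^-8 Ω·m
A = π(d/2)² = π(2.0750e-04 m)² = 1.3527e-07 m²
L = m/(density·A) = 0.125/(2690×1.3527e-07) = 343.5 m
R = ρL/A = (2.54×10^-8)(343.5)/(1.3527e-07) = 64.51 Ω
R(174 °C) = 64.51 × (1 + 0.0039×149) = 102 Ω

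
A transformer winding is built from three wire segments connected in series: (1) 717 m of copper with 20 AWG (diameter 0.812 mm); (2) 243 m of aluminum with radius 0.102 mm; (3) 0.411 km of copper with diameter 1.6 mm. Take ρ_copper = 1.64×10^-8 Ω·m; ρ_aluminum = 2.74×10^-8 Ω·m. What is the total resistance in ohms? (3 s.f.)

Seg 1: A = π(0.812/2 mm)² = π(4.0600e-04 m)² = 5.178e-07 m²
R_1 = (1.64×10^-8)(717)/(5.178e-07) = 22.71 Ω
Seg 2: A = πr² = π(1.0200e-04 m)² = 3.269e-08 m²
R_2 = (2.74×10^-8)(243)/(3.269e-08) = 203.7 Ω
Seg 3: A = π(d/2)² = π(8.0000e-04 m)² = 2.011e-06 m²
R_3 = (1.64×10^-8)(411)/(2.011e-06) = 3.352 Ω
R_total = R_1 + R_2 + R_3 = 230 Ω

230 Ω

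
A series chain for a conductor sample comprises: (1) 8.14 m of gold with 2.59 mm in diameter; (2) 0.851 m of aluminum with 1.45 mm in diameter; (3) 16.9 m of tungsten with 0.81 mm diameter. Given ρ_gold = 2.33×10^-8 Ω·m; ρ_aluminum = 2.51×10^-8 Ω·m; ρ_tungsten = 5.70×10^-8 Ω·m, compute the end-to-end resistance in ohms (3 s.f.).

Seg 1: A = π(d/2)² = π(1.2950e-03 m)² = 5.269e-06 m²
R_1 = (2.33×10^-8)(8.14)/(5.269e-06) = 0.036 Ω
Seg 2: A = π(d/2)² = π(7.2500e-04 m)² = 1.651e-06 m²
R_2 = (2.51×10^-8)(0.851)/(1.651e-06) = 0.01294 Ω
Seg 3: A = π(d/2)² = π(4.0500e-04 m)² = 5.153e-07 m²
R_3 = (5.70×10^-8)(16.9)/(5.153e-07) = 1.869 Ω
R_total = R_1 + R_2 + R_3 = 1.92 Ω

1.92 Ω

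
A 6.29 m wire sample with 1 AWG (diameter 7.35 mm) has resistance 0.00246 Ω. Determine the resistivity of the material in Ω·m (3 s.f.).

A = π(7.35/2 mm)² = π(3.6750e-03 m)² = 4.243e-05 m²
ρ = RA/L = (0.00246)(4.243e-05)/(6.29) = 1.66×10^-8 Ω·m

1.66×10^-8 Ω·m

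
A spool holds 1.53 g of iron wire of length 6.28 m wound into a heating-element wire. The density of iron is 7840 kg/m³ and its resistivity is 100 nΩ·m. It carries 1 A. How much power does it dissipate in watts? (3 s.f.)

ρ = 100 nΩ·m = 1.00×10^-7 Ω·m
A = m/(density·L) = 0.00153/(7840×6.28) = 3.1075e-08 m²
R = ρL/A = (1.00×10^-7)(6.28)/(3.1075e-08) = 20.21 Ω
P = I²R = (1)² × 20.21 = 20.2 W

20.2 W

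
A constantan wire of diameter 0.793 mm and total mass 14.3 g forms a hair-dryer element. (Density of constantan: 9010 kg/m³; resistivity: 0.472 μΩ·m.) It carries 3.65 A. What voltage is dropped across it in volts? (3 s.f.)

ρ = 0.472 μΩ·m = 4.72×10^-7 Ω·m
A = π(d/2)² = π(3.9650e-04 m)² = 4.9390e-07 m²
L = m/(density·A) = 0.0143/(9010×4.9390e-07) = 3.213 m
R = ρL/A = (4.72×10^-7)(3.213)/(4.9390e-07) = 3.071 Ω
V = IR = 3.65 × 3.071 = 11.2 V

11.2 V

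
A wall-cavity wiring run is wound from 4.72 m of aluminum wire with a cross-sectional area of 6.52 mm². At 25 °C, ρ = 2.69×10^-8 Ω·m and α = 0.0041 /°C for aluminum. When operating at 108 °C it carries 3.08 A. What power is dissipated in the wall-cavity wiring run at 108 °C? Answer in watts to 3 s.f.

A = 6.52 mm² = 6.520e-06 m²
R₍25₎ = ρL/A = (2.69×10^-8)(4.72)/(6.520e-06) = 0.01947 Ω
R₍108₎ = R₍25₎(1 + αΔT) = 0.01947 × (1 + 0.0041×83) = 0.0261 Ω
P = I²R = (3.08)² × 0.0261 = 0.248 W

0.248 W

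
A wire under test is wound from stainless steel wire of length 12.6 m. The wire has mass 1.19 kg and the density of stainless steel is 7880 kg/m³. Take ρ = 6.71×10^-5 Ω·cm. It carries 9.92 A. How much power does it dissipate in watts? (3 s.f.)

ρ = 6.71×10^-5 Ω·cm = 6.71×10^-7 Ω·m
A = m/(density·L) = 1.19/(7880×12.6) = 1.1985e-05 m²
R = ρL/A = (6.71×10^-7)(12.6)/(1.1985e-05) = 0.7054 Ω
P = I²R = (9.92)² × 0.7054 = 69.4 W

69.4 W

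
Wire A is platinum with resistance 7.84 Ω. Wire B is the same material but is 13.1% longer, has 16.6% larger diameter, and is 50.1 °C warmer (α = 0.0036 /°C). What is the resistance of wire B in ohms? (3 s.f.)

7.70 Ω

R ∝ ρL/d² with ρ ∝ (1+αΔT), so R_B/R_A = (1 + 13.1/100) × (1 + 16.6/100)⁻² × (1 + 0.0036×50.1)
= 1.131 × 0.7355 × 1.18 = 0.9819
R_B = 0.9819 × 7.84 = 7.70 Ω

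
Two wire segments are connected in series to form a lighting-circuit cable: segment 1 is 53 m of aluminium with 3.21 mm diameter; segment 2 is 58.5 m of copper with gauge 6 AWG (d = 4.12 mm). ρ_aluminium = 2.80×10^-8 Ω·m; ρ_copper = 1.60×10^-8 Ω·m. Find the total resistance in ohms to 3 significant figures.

Segment 1: A = π(d/2)² = π(1.6050e-03 m)² = 8.093e-06 m²
R₁ = ρL/A = (2.80×10^-8)(53)/(8.093e-06) = 0.1834 Ω
Segment 2: A = π(4.12/2 mm)² = π(2.0600e-03 m)² = 1.333e-05 m²
R₂ = (1.60×10^-8)(58.5)/(1.333e-05) = 0.07021 Ω
R = R₁ + R₂ = 0.254 Ω

0.254 Ω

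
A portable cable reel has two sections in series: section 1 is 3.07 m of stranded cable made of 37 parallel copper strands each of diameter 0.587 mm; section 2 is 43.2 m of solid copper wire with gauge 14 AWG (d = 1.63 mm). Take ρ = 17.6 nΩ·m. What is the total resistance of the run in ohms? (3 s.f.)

0.370 Ω

ρ = 17.6 nΩ·m = 1.76×10^-8 Ω·m
Section 1: A_strand = π(2.9350e-04)² = 2.706e-07 m²; R₁ = ρL/(N·A_s) = (1.76×10^-8)(3.07)/(37×2.706e-07) = 0.005396 Ω
Section 2: A = π(1.63/2 mm)² = π(8.1500e-04 m)² = 2.087e-06 m²
R₂ = (1.76×10^-8)(43.2)/(2.087e-06) = 0.3644 Ω
R = R₁ + R₂ = 0.370 Ω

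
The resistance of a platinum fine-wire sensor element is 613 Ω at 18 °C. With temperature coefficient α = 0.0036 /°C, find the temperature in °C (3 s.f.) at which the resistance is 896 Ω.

R = R₀(1 + α(T − T₀)) ⇒ T = T₀ + (R/R₀ − 1)/α
T = 18 + (896/613 − 1)/0.0036 = 18 + (0.4617)/0.0036 = 146 °C

146 °C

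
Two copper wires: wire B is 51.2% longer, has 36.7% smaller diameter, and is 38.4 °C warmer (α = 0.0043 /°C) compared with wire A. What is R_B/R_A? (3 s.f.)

4.40

R ∝ ρL/d² with ρ ∝ (1+αΔT), so R_B/R_A = (1 + 51.2/100) × (1 − 36.7/100)⁻² × (1 + 0.0043×38.4)
= 1.512 × 2.496 × 1.165 = 4.40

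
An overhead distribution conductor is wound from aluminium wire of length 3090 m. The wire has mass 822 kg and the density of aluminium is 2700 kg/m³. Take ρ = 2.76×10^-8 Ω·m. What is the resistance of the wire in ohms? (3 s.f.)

0.866 Ω

A = m/(density·L) = 822/(2700×3090) = 9.8526e-05 m²
R = ρL/A = (2.76×10^-8)(3090)/(9.8526e-05) = 0.866 Ω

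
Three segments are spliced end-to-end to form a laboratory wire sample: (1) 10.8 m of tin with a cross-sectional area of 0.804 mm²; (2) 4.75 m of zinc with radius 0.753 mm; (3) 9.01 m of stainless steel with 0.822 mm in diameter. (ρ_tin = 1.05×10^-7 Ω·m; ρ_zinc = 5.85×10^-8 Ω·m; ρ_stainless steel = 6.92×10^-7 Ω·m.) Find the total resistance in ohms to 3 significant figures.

Seg 1: A = 0.804 mm² = 8.040e-07 m²
R_1 = (1.05×10^-7)(10.8)/(8.040e-07) = 1.41 Ω
Seg 2: A = πr² = π(7.5300e-04 m)² = 1.781e-06 m²
R_2 = (5.85×10^-8)(4.75)/(1.781e-06) = 0.156 Ω
Seg 3: A = π(d/2)² = π(4.1100e-04 m)² = 5.307e-07 m²
R_3 = (6.92×10^-7)(9.01)/(5.307e-07) = 11.75 Ω
R_total = R_1 + R_2 + R_3 = 13.3 Ω

13.3 Ω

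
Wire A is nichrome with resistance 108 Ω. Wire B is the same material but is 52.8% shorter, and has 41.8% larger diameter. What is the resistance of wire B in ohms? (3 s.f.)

25.4 Ω

R ∝ L/d², so R_B/R_A = (1 − 52.8/100) × (1 + 41.8/100)⁻²
= 0.472 × 0.4973 = 0.2347
R_B = 0.2347 × 108 = 25.4 Ω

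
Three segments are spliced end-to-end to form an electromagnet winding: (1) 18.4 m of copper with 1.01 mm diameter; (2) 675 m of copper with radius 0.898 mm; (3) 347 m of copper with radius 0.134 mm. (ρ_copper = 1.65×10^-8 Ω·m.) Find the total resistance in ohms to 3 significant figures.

Seg 1: A = π(d/2)² = π(5.0500e-04 m)² = 8.012e-07 m²
R_1 = (1.65×10^-8)(18.4)/(8.012e-07) = 0.3789 Ω
Seg 2: A = πr² = π(8.9800e-04 m)² = 2.533e-06 m²
R_2 = (1.65×10^-8)(675)/(2.533e-06) = 4.396 Ω
Seg 3: A = πr² = π(1.3400e-04 m)² = 5.641e-08 m²
R_3 = (1.65×10^-8)(347)/(5.641e-08) = 101.5 Ω
R_total = R_1 + R_2 + R_3 = 106 Ω

106 Ω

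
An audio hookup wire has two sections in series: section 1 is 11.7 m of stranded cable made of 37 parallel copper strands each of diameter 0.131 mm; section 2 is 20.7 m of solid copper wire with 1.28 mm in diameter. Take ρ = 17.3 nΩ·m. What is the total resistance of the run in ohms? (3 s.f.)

ρ = 17.3 nΩ·m = 1.73×10^-8 Ω·m
Section 1: A_strand = π(6.5500e-05)² = 1.348e-08 m²; R₁ = ρL/(N·A_s) = (1.73×10^-8)(11.7)/(37×1.348e-08) = 0.4059 Ω
Section 2: A = π(d/2)² = π(6.4000e-04 m)² = 1.287e-06 m²
R₂ = (1.73×10^-8)(20.7)/(1.287e-06) = 0.2783 Ω
R = R₁ + R₂ = 0.684 Ω

0.684 Ω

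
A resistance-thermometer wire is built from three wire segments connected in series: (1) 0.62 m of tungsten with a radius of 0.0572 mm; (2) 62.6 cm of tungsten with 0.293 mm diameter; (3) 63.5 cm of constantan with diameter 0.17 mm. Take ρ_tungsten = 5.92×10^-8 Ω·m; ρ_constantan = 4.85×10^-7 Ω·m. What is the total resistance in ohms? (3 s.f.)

17.7 Ω

Seg 1: A = πr² = π(5.7200e-05 m)² = 1.028e-08 m²
R_1 = (5.92×10^-8)(0.62)/(1.028e-08) = 3.571 Ω
Seg 2: A = π(d/2)² = π(1.4650e-04 m)² = 6.743e-08 m²
R_2 = (5.92×10^-8)(0.626)/(6.743e-08) = 0.5496 Ω
Seg 3: A = π(d/2)² = π(8.5000e-05 m)² = 2.270e-08 m²
R_3 = (4.85×10^-7)(0.635)/(2.270e-08) = 13.57 Ω
R_total = R_1 + R_2 + R_3 = 17.7 Ω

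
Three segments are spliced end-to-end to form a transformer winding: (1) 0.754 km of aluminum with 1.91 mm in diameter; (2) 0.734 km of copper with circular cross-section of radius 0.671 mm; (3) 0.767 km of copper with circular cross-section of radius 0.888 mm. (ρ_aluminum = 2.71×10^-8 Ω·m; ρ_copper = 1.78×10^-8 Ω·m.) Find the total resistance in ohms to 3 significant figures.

21.9 Ω

Seg 1: A = π(d/2)² = π(9.5500e-04 m)² = 2.865e-06 m²
R_1 = (2.71×10^-8)(754)/(2.865e-06) = 7.132 Ω
Seg 2: A = πr² = π(6.7100e-04 m)² = 1.414e-06 m²
R_2 = (1.78×10^-8)(734)/(1.414e-06) = 9.237 Ω
Seg 3: A = πr² = π(8.8800e-04 m)² = 2.477e-06 m²
R_3 = (1.78×10^-8)(767)/(2.477e-06) = 5.511 Ω
R_total = R_1 + R_2 + R_3 = 21.9 Ω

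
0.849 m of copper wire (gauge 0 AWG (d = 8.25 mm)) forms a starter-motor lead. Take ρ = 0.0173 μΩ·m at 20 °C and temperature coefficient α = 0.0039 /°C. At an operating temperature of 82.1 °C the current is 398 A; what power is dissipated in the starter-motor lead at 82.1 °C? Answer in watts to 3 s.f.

54.1 W

ρ = 0.0173 μΩ·m = 1.73×10^-8 Ω·m
A = π(8.25/2 mm)² = π(4.1250e-03 m)² = 5.346e-05 m²
R₍20₎ = ρL/A = (1.73×10^-8)(0.849)/(5.346e-05) = 2.748×10^-4 Ω
R₍82.1₎ = R₍20₎(1 + αΔT) = 2.748×10^-4 × (1 + 0.0039×62.1) = 3.413×10^-4 Ω
P = I²R = (398)² × 3.413×10^-4 = 54.1 W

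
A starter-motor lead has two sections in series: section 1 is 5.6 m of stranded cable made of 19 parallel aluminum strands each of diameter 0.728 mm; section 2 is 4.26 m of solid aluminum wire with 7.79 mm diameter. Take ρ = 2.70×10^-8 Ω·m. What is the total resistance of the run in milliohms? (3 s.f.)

21.5 mΩ

Section 1: A_strand = π(3.6400e-04)² = 4.162e-07 m²; R₁ = ρL/(N·A_s) = (2.70×10^-8)(5.6)/(19×4.162e-07) = 0.01912 Ω
Section 2: A = π(d/2)² = π(3.8950e-03 m)² = 4.766e-05 m²
R₂ = (2.70×10^-8)(4.26)/(4.766e-05) = 0.002413 Ω
R = R₁ + R₂ = 21.5 mΩ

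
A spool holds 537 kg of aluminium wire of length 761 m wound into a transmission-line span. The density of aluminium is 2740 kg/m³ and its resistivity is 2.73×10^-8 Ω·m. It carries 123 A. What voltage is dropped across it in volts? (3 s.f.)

A = m/(density·L) = 537/(2740×761) = 2.5754e-04 m²
R = ρL/A = (2.73×10^-8)(761)/(2.5754e-04) = 0.08067 Ω
V = IR = 123 × 0.08067 = 9.92 V

9.92 V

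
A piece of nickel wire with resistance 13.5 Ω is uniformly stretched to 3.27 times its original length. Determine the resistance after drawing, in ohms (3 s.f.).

144 Ω

Volume constant ⇒ A' = A/k with k = 3.27. R' = ρ(kL)/(A/k) = k²R.
R' = 10.69 × 13.5 = 144 Ω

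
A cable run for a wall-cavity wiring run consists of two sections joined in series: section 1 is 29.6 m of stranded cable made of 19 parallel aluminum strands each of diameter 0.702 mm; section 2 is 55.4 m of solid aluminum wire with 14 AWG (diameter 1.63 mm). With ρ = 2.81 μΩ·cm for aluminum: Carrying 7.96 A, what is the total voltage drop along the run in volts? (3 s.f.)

6.84 V

ρ = 2.81 μΩ·cm = 2.81×10^-8 Ω·m
Section 1: A_strand = π(3.5100e-04)² = 3.870e-07 m²; R₁ = ρL/(N·A_s) = (2.81×10^-8)(29.6)/(19×3.870e-07) = 0.1131 Ω
Section 2: A = π(1.63/2 mm)² = π(8.1500e-04 m)² = 2.087e-06 m²
R₂ = (2.81×10^-8)(55.4)/(2.087e-06) = 0.746 Ω
R = R₁ + R₂ = 0.8591 Ω
V = IR = 7.96 × 0.8591 = 6.84 V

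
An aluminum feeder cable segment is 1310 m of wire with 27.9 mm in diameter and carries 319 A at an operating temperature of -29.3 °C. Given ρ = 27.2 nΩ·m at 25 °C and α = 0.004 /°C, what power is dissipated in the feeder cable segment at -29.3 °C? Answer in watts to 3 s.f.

ρ = 27.2 nΩ·m = 2.72×10^-8 Ω·m
A = π(d/2)² = π(1.3950e-02 m)² = 6.114e-04 m²
R₍25₎ = ρL/A = (2.72×10^-8)(1310)/(6.114e-04) = 0.05828 Ω
R₍-29.3₎ = R₍25₎(1 + αΔT) = 0.05828 × (1 + 0.004×-54.3) = 0.04562 Ω
P = I²R = (319)² × 0.04562 = 4640 W

4640 W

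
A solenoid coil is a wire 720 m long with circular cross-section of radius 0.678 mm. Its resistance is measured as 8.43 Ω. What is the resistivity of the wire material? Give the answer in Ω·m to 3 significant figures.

A = πr² = π(6.7800e-04 m)² = 1.444e-06 m²
ρ = RA/L = (8.43)(1.444e-06)/(720) = 1.69×10^-8 Ω·m

1.69×10^-8 Ω·m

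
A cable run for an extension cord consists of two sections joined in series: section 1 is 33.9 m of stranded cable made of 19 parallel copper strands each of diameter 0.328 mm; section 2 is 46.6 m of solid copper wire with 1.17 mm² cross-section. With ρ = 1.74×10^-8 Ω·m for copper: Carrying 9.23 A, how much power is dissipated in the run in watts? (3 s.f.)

90.3 W

Section 1: A_strand = π(1.6400e-04)² = 8.450e-08 m²; R₁ = ρL/(N·A_s) = (1.74×10^-8)(33.9)/(19×8.450e-08) = 0.3674 Ω
Section 2: A = 1.17 mm² = 1.170e-06 m²
R₂ = (1.74×10^-8)(46.6)/(1.170e-06) = 0.693 Ω
R = R₁ + R₂ = 1.06 Ω
P = I²R = (9.23)² × 1.06 = 90.3 W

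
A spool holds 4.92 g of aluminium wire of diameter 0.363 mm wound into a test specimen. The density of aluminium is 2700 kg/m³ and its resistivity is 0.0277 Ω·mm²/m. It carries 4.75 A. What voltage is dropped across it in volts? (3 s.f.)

22.4 V

ρ = 0.0277 Ω·mm²/m = 2.77×10^-8 Ω·m
A = π(d/2)² = π(1.8150e-04 m)² = 1.0349e-07 m²
L = m/(density·A) = 0.00492/(2700×1.0349e-07) = 17.61 m
R = ρL/A = (2.77×10^-8)(17.61)/(1.0349e-07) = 4.713 Ω
V = IR = 4.75 × 4.713 = 22.4 V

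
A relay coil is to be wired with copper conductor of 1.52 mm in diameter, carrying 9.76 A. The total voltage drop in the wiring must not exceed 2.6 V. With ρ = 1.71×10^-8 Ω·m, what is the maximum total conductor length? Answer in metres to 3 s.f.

28.3 m

A = π(d/2)² = π(7.6000e-04 m)² = 1.815e-06 m²
L_max = V_max·A/(1·ρI) = (2.6)(1.815e-06)/(1.71×10^-8×9.76) = 28.3 m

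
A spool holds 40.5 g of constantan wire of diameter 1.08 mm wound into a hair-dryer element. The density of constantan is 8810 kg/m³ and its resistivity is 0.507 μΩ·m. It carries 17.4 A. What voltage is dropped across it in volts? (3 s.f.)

ρ = 0.507 μΩ·m = 5.07×10^-7 Ω·m
A = π(d/2)² = π(5.4000e-04 m)² = 9.1609e-07 m²
L = m/(density·A) = 0.0405/(8810×9.1609e-07) = 5.018 m
R = ρL/A = (5.07×10^-7)(5.018)/(9.1609e-07) = 2.777 Ω
V = IR = 17.4 × 2.777 = 48.3 V

48.3 V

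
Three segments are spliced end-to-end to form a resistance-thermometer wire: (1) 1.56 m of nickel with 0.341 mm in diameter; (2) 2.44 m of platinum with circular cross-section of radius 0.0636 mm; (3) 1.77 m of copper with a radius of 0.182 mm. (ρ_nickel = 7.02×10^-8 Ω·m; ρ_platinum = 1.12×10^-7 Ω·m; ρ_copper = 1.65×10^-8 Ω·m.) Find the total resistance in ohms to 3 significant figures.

Seg 1: A = π(d/2)² = π(1.7050e-04 m)² = 9.133e-08 m²
R_1 = (7.02×10^-8)(1.56)/(9.133e-08) = 1.199 Ω
Seg 2: A = πr² = π(6.3600e-05 m)² = 1.271e-08 m²
R_2 = (1.12×10^-7)(2.44)/(1.271e-08) = 21.51 Ω
Seg 3: A = πr² = π(1.8200e-04 m)² = 1.041e-07 m²
R_3 = (1.65×10^-8)(1.77)/(1.041e-07) = 0.2806 Ω
R_total = R_1 + R_2 + R_3 = 23.0 Ω

23.0 Ω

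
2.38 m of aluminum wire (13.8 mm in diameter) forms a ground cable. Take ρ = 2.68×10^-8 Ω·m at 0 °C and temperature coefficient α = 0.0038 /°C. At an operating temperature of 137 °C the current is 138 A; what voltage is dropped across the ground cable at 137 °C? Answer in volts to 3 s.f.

0.0895 V

A = π(d/2)² = π(6.9000e-03 m)² = 1.496e-04 m²
R₍0₎ = ρL/A = (2.68×10^-8)(2.38)/(1.496e-04) = 4.264×10^-4 Ω
R₍137₎ = R₍0₎(1 + αΔT) = 4.264×10^-4 × (1 + 0.0038×137) = 6.485×10^-4 Ω
V = IR = 138 × 6.485×10^-4 = 0.0895 V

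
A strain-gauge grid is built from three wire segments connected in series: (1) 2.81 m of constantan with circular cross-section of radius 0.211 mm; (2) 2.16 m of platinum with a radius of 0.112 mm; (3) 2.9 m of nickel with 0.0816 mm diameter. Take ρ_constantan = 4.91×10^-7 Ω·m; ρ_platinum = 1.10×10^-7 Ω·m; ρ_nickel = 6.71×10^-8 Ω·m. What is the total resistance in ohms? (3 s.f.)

53.1 Ω

Seg 1: A = πr² = π(2.1100e-04 m)² = 1.399e-07 m²
R_1 = (4.91×10^-7)(2.81)/(1.399e-07) = 9.864 Ω
Seg 2: A = πr² = π(1.1200e-04 m)² = 3.941e-08 m²
R_2 = (1.10×10^-7)(2.16)/(3.941e-08) = 6.029 Ω
Seg 3: A = π(d/2)² = π(4.0800e-05 m)² = 5.230e-09 m²
R_3 = (6.71×10^-8)(2.9)/(5.230e-09) = 37.21 Ω
R_total = R_1 + R_2 + R_3 = 53.1 Ω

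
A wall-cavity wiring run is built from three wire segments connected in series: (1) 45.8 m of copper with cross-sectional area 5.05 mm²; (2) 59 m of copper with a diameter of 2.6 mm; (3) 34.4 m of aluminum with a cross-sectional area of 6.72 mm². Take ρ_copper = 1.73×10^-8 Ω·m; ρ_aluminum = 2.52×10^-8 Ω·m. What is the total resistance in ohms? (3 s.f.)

Seg 1: A = 5.05 mm² = 5.050e-06 m²
R_1 = (1.73×10^-8)(45.8)/(5.050e-06) = 0.1569 Ω
Seg 2: A = π(d/2)² = π(1.3000e-03 m)² = 5.309e-06 m²
R_2 = (1.73×10^-8)(59)/(5.309e-06) = 0.1922 Ω
Seg 3: A = 6.72 mm² = 6.720e-06 m²
R_3 = (2.52×10^-8)(34.4)/(6.720e-06) = 0.129 Ω
R_total = R_1 + R_2 + R_3 = 0.478 Ω

0.478 Ω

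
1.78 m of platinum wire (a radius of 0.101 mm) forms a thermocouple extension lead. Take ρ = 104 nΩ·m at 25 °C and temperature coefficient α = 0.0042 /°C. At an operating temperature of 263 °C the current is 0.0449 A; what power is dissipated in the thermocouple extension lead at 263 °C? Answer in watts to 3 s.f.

0.0233 W

ρ = 104 nΩ·m = 1.04×10^-7 Ω·m
A = πr² = π(1.0100e-04 m)² = 3.205e-08 m²
R₍25₎ = ρL/A = (1.04×10^-7)(1.78)/(3.205e-08) = 5.776 Ω
R₍263₎ = R₍25₎(1 + αΔT) = 5.776 × (1 + 0.0042×238) = 11.55 Ω
P = I²R = (0.0449)² × 11.55 = 0.0233 W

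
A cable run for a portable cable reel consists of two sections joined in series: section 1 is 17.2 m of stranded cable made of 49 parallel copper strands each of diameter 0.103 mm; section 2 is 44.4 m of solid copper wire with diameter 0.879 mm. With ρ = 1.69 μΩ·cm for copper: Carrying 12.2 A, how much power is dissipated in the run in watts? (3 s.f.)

ρ = 1.69 μΩ·cm = 1.69×10^-8 Ω·m
Section 1: A_strand = π(5.1500e-05)² = 8.332e-09 m²; R₁ = ρL/(N·A_s) = (1.69×10^-8)(17.2)/(49×8.332e-09) = 0.712 Ω
Section 2: A = π(d/2)² = π(4.3950e-04 m)² = 6.068e-07 m²
R₂ = (1.69×10^-8)(44.4)/(6.068e-07) = 1.237 Ω
R = R₁ + R₂ = 1.948 Ω
P = I²R = (12.2)² × 1.948 = 290 W

290 W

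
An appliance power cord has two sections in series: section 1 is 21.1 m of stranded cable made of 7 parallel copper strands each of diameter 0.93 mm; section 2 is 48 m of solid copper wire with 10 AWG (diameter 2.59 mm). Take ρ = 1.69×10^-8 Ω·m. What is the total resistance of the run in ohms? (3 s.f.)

0.229 Ω

Section 1: A_strand = π(4.6500e-04)² = 6.793e-07 m²; R₁ = ρL/(N·A_s) = (1.69×10^-8)(21.1)/(7×6.793e-07) = 0.07499 Ω
Section 2: A = π(2.59/2 mm)² = π(1.2950e-03 m)² = 5.269e-06 m²
R₂ = (1.69×10^-8)(48)/(5.269e-06) = 0.154 Ω
R = R₁ + R₂ = 0.229 Ω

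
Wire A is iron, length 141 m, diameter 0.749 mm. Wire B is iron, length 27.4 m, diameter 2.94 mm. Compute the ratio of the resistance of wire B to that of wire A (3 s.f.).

0.0126

R ∝ ρL/d², so R_B/R_A = (L_B/L_A) × (d_A/d_B)²
= (27.4/141) × (0.749/2.94)² = 0.0126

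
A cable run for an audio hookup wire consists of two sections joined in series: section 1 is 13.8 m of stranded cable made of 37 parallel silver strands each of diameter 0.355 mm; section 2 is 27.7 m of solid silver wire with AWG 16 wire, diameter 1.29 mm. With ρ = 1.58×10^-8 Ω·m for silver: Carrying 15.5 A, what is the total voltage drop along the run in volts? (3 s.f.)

Section 1: A_strand = π(1.7750e-04)² = 9.898e-08 m²; R₁ = ρL/(N·A_s) = (1.58×10^-8)(13.8)/(37×9.898e-08) = 0.05954 Ω
Section 2: A = π(1.29/2 mm)² = π(6.4500e-04 m)² = 1.307e-06 m²
R₂ = (1.58×10^-8)(27.7)/(1.307e-06) = 0.3349 Ω
R = R₁ + R₂ = 0.3944 Ω
V = IR = 15.5 × 0.3944 = 6.11 V

6.11 V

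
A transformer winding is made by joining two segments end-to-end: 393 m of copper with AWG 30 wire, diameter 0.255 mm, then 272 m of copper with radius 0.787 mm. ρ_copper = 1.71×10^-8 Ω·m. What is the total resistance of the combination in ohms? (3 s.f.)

Segment 1: A = π(0.255/2 mm)² = π(1.2750e-04 m)² = 5.107e-08 m²
R₁ = ρL/A = (1.71×10^-8)(393)/(5.107e-08) = 131.6 Ω
Segment 2: A = πr² = π(7.8700e-04 m)² = 1.946e-06 m²
R₂ = (1.71×10^-8)(272)/(1.946e-06) = 2.39 Ω
R = R₁ + R₂ = 134 Ω

134 Ω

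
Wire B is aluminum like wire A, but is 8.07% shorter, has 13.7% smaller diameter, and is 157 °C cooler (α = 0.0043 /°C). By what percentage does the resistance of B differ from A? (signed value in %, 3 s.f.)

R ∝ ρL/d² with ρ ∝ (1+αΔT), so R_B/R_A = (1 − 8.07/100) × (1 − 13.7/100)⁻² × (1 − 0.0043×157)
= 0.9193 × 1.343 × 0.3249 = 0.401
(R_B − R_A)/R_A = 0.401 − 1 = -59.9%

-59.9%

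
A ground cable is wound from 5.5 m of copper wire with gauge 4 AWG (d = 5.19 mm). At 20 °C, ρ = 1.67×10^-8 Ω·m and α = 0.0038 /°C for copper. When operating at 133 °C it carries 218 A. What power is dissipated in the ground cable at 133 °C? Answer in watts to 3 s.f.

A = π(5.19/2 mm)² = π(2.5950e-03 m)² = 2.116e-05 m²
R₍20₎ = ρL/A = (1.67×10^-8)(5.5)/(2.116e-05) = 0.004342 Ω
R₍133₎ = R₍20₎(1 + αΔT) = 0.004342 × (1 + 0.0038×113) = 0.006206 Ω
P = I²R = (218)² × 0.006206 = 295 W

295 W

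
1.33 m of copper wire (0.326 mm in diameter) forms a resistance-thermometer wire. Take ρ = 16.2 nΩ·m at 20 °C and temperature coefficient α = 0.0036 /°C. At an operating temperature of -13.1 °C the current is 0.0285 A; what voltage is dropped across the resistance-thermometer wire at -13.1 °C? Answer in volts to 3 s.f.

0.00648 V

ρ = 16.2 nΩ·m = 1.62×10^-8 Ω·m
A = π(d/2)² = π(1.6300e-04 m)² = 8.347e-08 m²
R₍20₎ = ρL/A = (1.62×10^-8)(1.33)/(8.347e-08) = 0.2581 Ω
R₍-13.1₎ = R₍20₎(1 + αΔT) = 0.2581 × (1 + 0.0036×-33.1) = 0.2274 Ω
V = IR = 0.0285 × 0.2274 = 0.00648 V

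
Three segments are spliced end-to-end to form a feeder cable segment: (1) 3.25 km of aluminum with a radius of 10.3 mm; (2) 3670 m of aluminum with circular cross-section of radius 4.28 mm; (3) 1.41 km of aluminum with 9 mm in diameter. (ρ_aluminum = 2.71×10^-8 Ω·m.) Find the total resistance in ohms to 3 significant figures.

Seg 1: A = πr² = π(1.0300e-02 m)² = 3.333e-04 m²
R_1 = (2.71×10^-8)(3250)/(3.333e-04) = 0.2643 Ω
Seg 2: A = πr² = π(4.2800e-03 m)² = 5.755e-05 m²
R_2 = (2.71×10^-8)(3670)/(5.755e-05) = 1.728 Ω
Seg 3: A = π(d/2)² = π(4.5000e-03 m)² = 6.362e-05 m²
R_3 = (2.71×10^-8)(1410)/(6.362e-05) = 0.6006 Ω
R_total = R_1 + R_2 + R_3 = 2.59 Ω

2.59 Ω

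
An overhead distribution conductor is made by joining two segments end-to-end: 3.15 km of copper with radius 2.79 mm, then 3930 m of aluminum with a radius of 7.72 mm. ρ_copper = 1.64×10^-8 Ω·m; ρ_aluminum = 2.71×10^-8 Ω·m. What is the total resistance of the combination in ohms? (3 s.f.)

Segment 1: A = πr² = π(2.7900e-03 m)² = 2.445e-05 m²
R₁ = ρL/A = (1.64×10^-8)(3150)/(2.445e-05) = 2.112 Ω
Segment 2: A = πr² = π(7.7200e-03 m)² = 1.872e-04 m²
R₂ = (2.71×10^-8)(3930)/(1.872e-04) = 0.5688 Ω
R = R₁ + R₂ = 2.68 Ω

2.68 Ω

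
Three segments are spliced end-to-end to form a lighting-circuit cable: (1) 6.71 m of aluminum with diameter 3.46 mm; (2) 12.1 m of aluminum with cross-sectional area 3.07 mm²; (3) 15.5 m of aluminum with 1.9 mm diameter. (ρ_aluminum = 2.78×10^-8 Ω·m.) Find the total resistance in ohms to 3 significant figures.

Seg 1: A = π(d/2)² = π(1.7300e-03 m)² = 9.402e-06 m²
R_1 = (2.78×10^-8)(6.71)/(9.402e-06) = 0.01984 Ω
Seg 2: A = 3.07 mm² = 3.070e-06 m²
R_2 = (2.78×10^-8)(12.1)/(3.070e-06) = 0.1096 Ω
Seg 3: A = π(d/2)² = π(9.5000e-04 m)² = 2.835e-06 m²
R_3 = (2.78×10^-8)(15.5)/(2.835e-06) = 0.152 Ω
R_total = R_1 + R_2 + R_3 = 0.281 Ω

0.281 Ω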